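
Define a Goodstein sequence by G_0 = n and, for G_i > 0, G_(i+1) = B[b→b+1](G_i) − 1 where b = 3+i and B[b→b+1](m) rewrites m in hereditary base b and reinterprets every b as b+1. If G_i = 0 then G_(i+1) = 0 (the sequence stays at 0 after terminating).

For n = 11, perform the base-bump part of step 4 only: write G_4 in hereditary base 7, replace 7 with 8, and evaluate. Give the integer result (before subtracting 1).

11 —HB3→ 3^2 + 2 —bump→ 4^2 + 2 = 18 —(−1)→ 17
17 —HB4→ 4^2 + 1 —bump→ 5^2 + 1 = 26 —(−1)→ 25
25 —HB5→ 5^2 —bump→ 6^2 = 36 —(−1)→ 35
35 —HB6→ 5·6 + 5 —bump→ 5·7 + 5 = 40 —(−1)→ 39

44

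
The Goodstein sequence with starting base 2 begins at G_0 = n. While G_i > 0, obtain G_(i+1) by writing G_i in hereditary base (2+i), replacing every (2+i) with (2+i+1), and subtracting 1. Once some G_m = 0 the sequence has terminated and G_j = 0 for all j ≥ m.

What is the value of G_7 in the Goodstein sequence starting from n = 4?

173

G_0=4  [base 2] 2^2  →[2↦3]→  3^3 = 27  −1 ⇒ G_1=26
G_1=26  [base 3] 2·3^2 + 2·3 + 2  →[3↦4]→  2·4^2 + 2·4 + 2 = 42  −1 ⇒ G_2=41
G_2=41  [base 4] 2·4^2 + 2·4 + 1  →[4↦5]→  2·5^2 + 2·5 + 1 = 61  −1 ⇒ G_3=60
G_3=60  [base 5] 2·5^2 + 2·5  →[5↦6]→  2·6^2 + 2·6 = 84  −1 ⇒ G_4=83
G_4=83  [base 6] 2·6^2 + 6 + 5  →[6↦7]→  2·7^2 + 7 + 5 = 110  −1 ⇒ G_5=109
G_5=109  [base 7] 2·7^2 + 7 + 4  →[7↦8]→  2·8^2 + 8 + 4 = 140  −1 ⇒ G_6=139
G_6=139  [base 8] 2·8^2 + 8 + 3  →[8↦9]→  2·9^2 + 9 + 3 = 174  −1 ⇒ G_7=173
G_7=173  [base 9] 2·9^2 + 9 + 2  →[9↦10]→  2·10^2 + 10 + 2 = 212  −1 ⇒ G_8=211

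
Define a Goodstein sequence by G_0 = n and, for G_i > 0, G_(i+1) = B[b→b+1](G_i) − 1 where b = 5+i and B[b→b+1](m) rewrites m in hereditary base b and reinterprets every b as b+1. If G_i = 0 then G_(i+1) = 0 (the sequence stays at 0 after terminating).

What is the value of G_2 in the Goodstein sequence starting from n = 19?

[0] 19 ≡ 3·5 + 4 (base 5). Lift 6: 22. −1: 21.
[1] 21 ≡ 3·6 + 3 (base 6). Lift 7: 24. −1: 23.
[2] 23 ≡ 3·7 + 2 (base 7). Lift 8: 26. −1: 25.

23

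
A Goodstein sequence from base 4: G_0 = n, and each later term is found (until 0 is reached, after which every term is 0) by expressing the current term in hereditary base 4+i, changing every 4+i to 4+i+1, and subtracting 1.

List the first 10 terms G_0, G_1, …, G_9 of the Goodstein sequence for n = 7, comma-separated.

7, 7, 7, 7, 7, 6, 5, 4, 3, 2

base 4: 7 = 4 + 3; at 5: 5 + 3 = 8; next = 7
base 5: 7 = 5 + 2; at 6: 6 + 2 = 8; next = 7
base 6: 7 = 6 + 1; at 7: 7 + 1 = 8; next = 7
base 7: 7 = 7; at 8: 8 = 8; next = 7
base 8: 7 = 7; at 9: 7 = 7; next = 6
base 9: 6 = 6; at 10: 6 = 6; next = 5
base 10: 5 = 5; at 11: 5 = 5; next = 4
base 11: 4 = 4; at 12: 4 = 4; next = 3
base 12: 3 = 3; at 13: 3 = 3; next = 2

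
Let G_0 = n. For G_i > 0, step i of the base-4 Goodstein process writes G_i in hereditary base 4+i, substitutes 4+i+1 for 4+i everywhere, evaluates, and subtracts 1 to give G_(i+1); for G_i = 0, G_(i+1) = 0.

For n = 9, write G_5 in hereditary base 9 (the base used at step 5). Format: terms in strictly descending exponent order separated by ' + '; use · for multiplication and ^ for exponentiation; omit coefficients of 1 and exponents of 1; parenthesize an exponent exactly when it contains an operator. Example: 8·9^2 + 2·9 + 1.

base 4: 9 = 2·4 + 1; at 5: 2·5 + 1 = 11; next = 10
base 5: 10 = 2·5; at 6: 2·6 = 12; next = 11
base 6: 11 = 6 + 5; at 7: 7 + 5 = 12; next = 11
base 7: 11 = 7 + 4; at 8: 8 + 4 = 12; next = 11
base 8: 11 = 8 + 3; at 9: 9 + 3 = 12; next = 11
base 9: 11 = 9 + 2; at 10: 10 + 2 = 12; next = 11

9 + 2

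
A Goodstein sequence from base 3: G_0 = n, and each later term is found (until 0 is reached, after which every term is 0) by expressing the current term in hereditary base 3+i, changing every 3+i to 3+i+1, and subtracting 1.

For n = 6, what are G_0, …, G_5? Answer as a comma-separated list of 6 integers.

step 0: 6 = 2·3; sub 4 for 3: 2·4; = 8; G_1 = 8−1 = 7
step 1: 7 = 4 + 3; sub 5 for 4: 5 + 3; = 8; G_2 = 8−1 = 7
step 2: 7 = 5 + 2; sub 6 for 5: 6 + 2; = 8; G_3 = 8−1 = 7
step 3: 7 = 6 + 1; sub 7 for 6: 7 + 1; = 8; G_4 = 8−1 = 7
step 4: 7 = 7; sub 8 for 7: 8; = 8; G_5 = 8−1 = 7

6, 7, 7, 7, 7, 7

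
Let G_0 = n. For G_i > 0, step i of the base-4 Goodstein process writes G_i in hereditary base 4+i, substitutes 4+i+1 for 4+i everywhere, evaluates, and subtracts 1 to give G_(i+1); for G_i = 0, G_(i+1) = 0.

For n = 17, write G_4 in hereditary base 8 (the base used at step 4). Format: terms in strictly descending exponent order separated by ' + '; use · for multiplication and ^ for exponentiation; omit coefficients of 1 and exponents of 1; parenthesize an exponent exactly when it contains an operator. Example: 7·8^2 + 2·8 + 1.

5·8 + 3

17 —HB4→ 4^2 + 1 —bump→ 5^2 + 1 = 26 —(−1)→ 25
25 —HB5→ 5^2 —bump→ 6^2 = 36 —(−1)→ 35
35 —HB6→ 5·6 + 5 —bump→ 5·7 + 5 = 40 —(−1)→ 39
39 —HB7→ 5·7 + 4 —bump→ 5·8 + 4 = 44 —(−1)→ 43
43 —HB8→ 5·8 + 3 —bump→ 5·9 + 3 = 48 —(−1)→ 47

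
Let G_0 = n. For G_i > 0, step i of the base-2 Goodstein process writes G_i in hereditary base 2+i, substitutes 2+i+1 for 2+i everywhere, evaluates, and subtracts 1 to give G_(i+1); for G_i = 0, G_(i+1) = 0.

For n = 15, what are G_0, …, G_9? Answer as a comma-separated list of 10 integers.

15, 111, 1283, 18752, 326593, 6588344, 150994943, 3524450280, 100077777775, 3138578427934

base 2: 15 = 2^(2 + 1) + 2^2 + 2 + 1; at 3: 3^(3 + 1) + 3^3 + 3 + 1 = 112; next = 111
base 3: 111 = 3^(3 + 1) + 3^3 + 3; at 4: 4^(4 + 1) + 4^4 + 4 = 1284; next = 1283
base 4: 1283 = 4^(4 + 1) + 4^4 + 3; at 5: 5^(5 + 1) + 5^5 + 3 = 18753; next = 18752
base 5: 18752 = 5^(5 + 1) + 5^5 + 2; at 6: 6^(6 + 1) + 6^6 + 2 = 326594; next = 326593
base 6: 326593 = 6^(6 + 1) + 6^6 + 1; at 7: 7^(7 + 1) + 7^7 + 1 = 6588345; next = 6588344
base 7: 6588344 = 7^(7 + 1) + 7^7; at 8: 8^(8 + 1) + 8^8 = 150994944; next = 150994943
base 8: 150994943 = 8^(8 + 1) + 7·8^7 + 7·8^6 + 7·8^5 + 7·8^4 + 7·8^3 + 7·8^2 + 7·8 + 7; at 9: 9^(9 + 1) + 7·9^7 + 7·9^6 + 7·9^5 + 7·9^4 + 7·9^3 + 7·9^2 + 7·9 + 7 = 3524450281; next = 3524450280
base 9: 3524450280 = 9^(9 + 1) + 7·9^7 + 7·9^6 + 7·9^5 + 7·9^4 + 7·9^3 + 7·9^2 + 7·9 + 6; at 10: 10^(10 + 1) + 7·10^7 + 7·10^6 + 7·10^5 + 7·10^4 + 7·10^3 + 7·10^2 + 7·10 + 6 = 100077777776; next = 100077777775
base 10: 100077777775 = 10^(10 + 1) + 7·10^7 + 7·10^6 + 7·10^5 + 7·10^4 + 7·10^3 + 7·10^2 + 7·10 + 5; at 11: 11^(11 + 1) + 7·11^7 + 7·11^6 + 7·11^5 + 7·11^4 + 7·11^3 + 7·11^2 + 7·11 + 5 = 3138578427935; next = 3138578427934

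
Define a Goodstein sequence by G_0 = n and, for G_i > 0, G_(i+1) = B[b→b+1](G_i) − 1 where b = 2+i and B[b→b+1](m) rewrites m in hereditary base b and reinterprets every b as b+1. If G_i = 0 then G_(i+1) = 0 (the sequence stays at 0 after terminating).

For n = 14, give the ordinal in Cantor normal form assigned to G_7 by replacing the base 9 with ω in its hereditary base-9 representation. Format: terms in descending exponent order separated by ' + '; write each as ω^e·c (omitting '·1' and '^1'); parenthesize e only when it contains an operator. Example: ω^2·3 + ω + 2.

(0) 14|_2 = 2^(2 + 1) + 2^2 + 2 ↦ 3^(3 + 1) + 3^3 + 3|_3 = 111 ⇒ 110
(1) 110|_3 = 3^(3 + 1) + 3^3 + 2 ↦ 4^(4 + 1) + 4^4 + 2|_4 = 1282 ⇒ 1281
(2) 1281|_4 = 4^(4 + 1) + 4^4 + 1 ↦ 5^(5 + 1) + 5^5 + 1|_5 = 18751 ⇒ 18750
(3) 18750|_5 = 5^(5 + 1) + 5^5 ↦ 6^(6 + 1) + 6^6|_6 = 326592 ⇒ 326591
(4) 326591|_6 = 6^(6 + 1) + 5·6^5 + 5·6^4 + 5·6^3 + 5·6^2 + 5·6 + 5 ↦ 7^(7 + 1) + 5·7^5 + 5·7^4 + 5·7^3 + 5·7^2 + 5·7 + 5|_7 = 5862841 ⇒ 5862840
(5) 5862840|_7 = 7^(7 + 1) + 5·7^5 + 5·7^4 + 5·7^3 + 5·7^2 + 5·7 + 4 ↦ 8^(8 + 1) + 5·8^5 + 5·8^4 + 5·8^3 + 5·8^2 + 5·8 + 4|_8 = 134404972 ⇒ 134404971
(6) 134404971|_8 = 8^(8 + 1) + 5·8^5 + 5·8^4 + 5·8^3 + 5·8^2 + 5·8 + 3 ↦ 9^(9 + 1) + 5·9^5 + 5·9^4 + 5·9^3 + 5·9^2 + 5·9 + 3|_9 = 3487116549 ⇒ 3487116548

ω^(ω + 1) + ω^5·5 + ω^4·5 + ω^3·5 + ω^2·5 + ω·5 + 2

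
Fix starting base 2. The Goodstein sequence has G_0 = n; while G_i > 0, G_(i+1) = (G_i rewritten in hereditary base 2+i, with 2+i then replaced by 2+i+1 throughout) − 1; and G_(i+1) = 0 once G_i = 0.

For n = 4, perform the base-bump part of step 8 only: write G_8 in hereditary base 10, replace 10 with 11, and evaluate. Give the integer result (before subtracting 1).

254

G_0=4  [base 2] 2^2  →[2↦3]→  3^3 = 27  −1 ⇒ G_1=26
G_1=26  [base 3] 2·3^2 + 2·3 + 2  →[3↦4]→  2·4^2 + 2·4 + 2 = 42  −1 ⇒ G_2=41
G_2=41  [base 4] 2·4^2 + 2·4 + 1  →[4↦5]→  2·5^2 + 2·5 + 1 = 61  −1 ⇒ G_3=60
G_3=60  [base 5] 2·5^2 + 2·5  →[5↦6]→  2·6^2 + 2·6 = 84  −1 ⇒ G_4=83
G_4=83  [base 6] 2·6^2 + 6 + 5  →[6↦7]→  2·7^2 + 7 + 5 = 110  −1 ⇒ G_5=109
G_5=109  [base 7] 2·7^2 + 7 + 4  →[7↦8]→  2·8^2 + 8 + 4 = 140  −1 ⇒ G_6=139
G_6=139  [base 8] 2·8^2 + 8 + 3  →[8↦9]→  2·9^2 + 9 + 3 = 174  −1 ⇒ G_7=173
G_7=173  [base 9] 2·9^2 + 9 + 2  →[9↦10]→  2·10^2 + 10 + 2 = 212  −1 ⇒ G_8=211
G_8=211  [base 10] 2·10^2 + 10 + 1  →[10↦11]→  2·11^2 + 11 + 1 = 254  −1 ⇒ G_9=253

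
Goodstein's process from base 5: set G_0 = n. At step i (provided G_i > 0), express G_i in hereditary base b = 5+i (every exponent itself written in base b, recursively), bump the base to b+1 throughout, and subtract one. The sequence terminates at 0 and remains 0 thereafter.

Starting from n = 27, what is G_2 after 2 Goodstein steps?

49

G_0=27  [base 5] 5^2 + 2  →[5↦6]→  6^2 + 2 = 38  −1 ⇒ G_1=37
G_1=37  [base 6] 6^2 + 1  →[6↦7]→  7^2 + 1 = 50  −1 ⇒ G_2=49
G_2=49  [base 7] 7^2  →[7↦8]→  8^2 = 64  −1 ⇒ G_3=63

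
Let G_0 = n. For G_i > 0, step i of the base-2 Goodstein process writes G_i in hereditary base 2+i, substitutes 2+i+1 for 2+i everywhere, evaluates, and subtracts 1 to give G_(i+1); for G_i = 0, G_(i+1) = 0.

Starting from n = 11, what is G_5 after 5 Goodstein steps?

G_0 = 11. HB_2(11) = 2^(2 + 1) + 2 + 1. Bump = 85. G_1 = 84.
G_1 = 84. HB_3(84) = 3^(3 + 1) + 3. Bump = 1028. G_2 = 1027.
G_2 = 1027. HB_4(1027) = 4^(4 + 1) + 3. Bump = 15628. G_3 = 15627.
G_3 = 15627. HB_5(15627) = 5^(5 + 1) + 2. Bump = 279938. G_4 = 279937.
G_4 = 279937. HB_6(279937) = 6^(6 + 1) + 1. Bump = 5764802. G_5 = 5764801.
G_5 = 5764801. HB_7(5764801) = 7^(7 + 1). Bump = 134217728. G_6 = 134217727.

5764801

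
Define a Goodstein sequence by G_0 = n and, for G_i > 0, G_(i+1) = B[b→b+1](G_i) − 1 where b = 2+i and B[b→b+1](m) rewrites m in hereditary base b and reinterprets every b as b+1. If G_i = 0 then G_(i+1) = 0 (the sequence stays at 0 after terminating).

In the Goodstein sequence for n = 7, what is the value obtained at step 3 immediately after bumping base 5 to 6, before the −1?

G_0=7  [base 2] 2^2 + 2 + 1  →[2↦3]→  3^3 + 3 + 1 = 31  −1 ⇒ G_1=30
G_1=30  [base 3] 3^3 + 3  →[3↦4]→  4^4 + 4 = 260  −1 ⇒ G_2=259
G_2=259  [base 4] 4^4 + 3  →[4↦5]→  5^5 + 3 = 3128  −1 ⇒ G_3=3127

46658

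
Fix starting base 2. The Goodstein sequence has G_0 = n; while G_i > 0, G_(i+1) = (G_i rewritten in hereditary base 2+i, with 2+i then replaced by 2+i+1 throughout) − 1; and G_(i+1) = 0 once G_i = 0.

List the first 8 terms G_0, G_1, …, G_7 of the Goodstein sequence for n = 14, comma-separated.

[0] 14 ≡ 2^(2 + 1) + 2^2 + 2 (base 2). Lift 3: 111. −1: 110.
[1] 110 ≡ 3^(3 + 1) + 3^3 + 2 (base 3). Lift 4: 1282. −1: 1281.
[2] 1281 ≡ 4^(4 + 1) + 4^4 + 1 (base 4). Lift 5: 18751. −1: 18750.
[3] 18750 ≡ 5^(5 + 1) + 5^5 (base 5). Lift 6: 326592. −1: 326591.
[4] 326591 ≡ 6^(6 + 1) + 5·6^5 + 5·6^4 + 5·6^3 + 5·6^2 + 5·6 + 5 (base 6). Lift 7: 5862841. −1: 5862840.
[5] 5862840 ≡ 7^(7 + 1) + 5·7^5 + 5·7^4 + 5·7^3 + 5·7^2 + 5·7 + 4 (base 7). Lift 8: 134404972. −1: 134404971.
[6] 134404971 ≡ 8^(8 + 1) + 5·8^5 + 5·8^4 + 5·8^3 + 5·8^2 + 5·8 + 3 (base 8). Lift 9: 3487116549. −1: 3487116548.

14, 110, 1281, 18750, 326591, 5862840, 134404971, 3487116548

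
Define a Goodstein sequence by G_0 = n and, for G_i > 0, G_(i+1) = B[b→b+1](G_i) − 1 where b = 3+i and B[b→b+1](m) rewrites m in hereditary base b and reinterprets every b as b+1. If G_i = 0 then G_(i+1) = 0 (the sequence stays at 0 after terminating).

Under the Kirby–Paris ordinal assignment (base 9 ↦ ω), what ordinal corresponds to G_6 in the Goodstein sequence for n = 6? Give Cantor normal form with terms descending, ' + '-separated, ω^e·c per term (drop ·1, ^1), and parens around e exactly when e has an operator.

6 —HB3→ 2·3 —bump→ 2·4 = 8 —(−1)→ 7
7 —HB4→ 4 + 3 —bump→ 5 + 3 = 8 —(−1)→ 7
7 —HB5→ 5 + 2 —bump→ 6 + 2 = 8 —(−1)→ 7
7 —HB6→ 6 + 1 —bump→ 7 + 1 = 8 —(−1)→ 7
7 —HB7→ 7 —bump→ 8 = 8 —(−1)→ 7
7 —HB8→ 7 —bump→ 7 = 7 —(−1)→ 6
6 —HB9→ 6 —bump→ 6 = 6 —(−1)→ 5

6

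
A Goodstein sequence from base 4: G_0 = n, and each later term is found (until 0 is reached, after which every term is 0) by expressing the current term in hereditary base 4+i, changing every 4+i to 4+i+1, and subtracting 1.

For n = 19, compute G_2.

37

base 4: 19 = 4^2 + 3; at 5: 5^2 + 3 = 28; next = 27
base 5: 27 = 5^2 + 2; at 6: 6^2 + 2 = 38; next = 37
base 6: 37 = 6^2 + 1; at 7: 7^2 + 1 = 50; next = 49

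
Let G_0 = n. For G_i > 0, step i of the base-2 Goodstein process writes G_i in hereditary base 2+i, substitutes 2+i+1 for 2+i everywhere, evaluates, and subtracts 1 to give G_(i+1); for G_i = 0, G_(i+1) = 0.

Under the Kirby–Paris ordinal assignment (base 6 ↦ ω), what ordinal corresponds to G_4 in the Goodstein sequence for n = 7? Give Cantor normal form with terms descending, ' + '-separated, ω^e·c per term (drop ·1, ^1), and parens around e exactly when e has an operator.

step 0: 7 = 2^2 + 2 + 1; sub 3 for 2: 3^3 + 3 + 1; = 31; G_1 = 31−1 = 30
step 1: 30 = 3^3 + 3; sub 4 for 3: 4^4 + 4; = 260; G_2 = 260−1 = 259
step 2: 259 = 4^4 + 3; sub 5 for 4: 5^5 + 3; = 3128; G_3 = 3128−1 = 3127
step 3: 3127 = 5^5 + 2; sub 6 for 5: 6^6 + 2; = 46658; G_4 = 46658−1 = 46657

ω^ω + 1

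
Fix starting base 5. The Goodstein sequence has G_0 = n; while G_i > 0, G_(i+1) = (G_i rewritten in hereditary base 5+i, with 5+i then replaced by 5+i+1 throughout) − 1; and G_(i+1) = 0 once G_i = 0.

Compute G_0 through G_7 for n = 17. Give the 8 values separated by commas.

17, 19, 21, 23, 24, 25, 26, 27

step 0: 17 = 3·5 + 2; sub 6 for 5: 3·6 + 2; = 20; G_1 = 20−1 = 19
step 1: 19 = 3·6 + 1; sub 7 for 6: 3·7 + 1; = 22; G_2 = 22−1 = 21
step 2: 21 = 3·7; sub 8 for 7: 3·8; = 24; G_3 = 24−1 = 23
step 3: 23 = 2·8 + 7; sub 9 for 8: 2·9 + 7; = 25; G_4 = 25−1 = 24
step 4: 24 = 2·9 + 6; sub 10 for 9: 2·10 + 6; = 26; G_5 = 26−1 = 25
step 5: 25 = 2·10 + 5; sub 11 for 10: 2·11 + 5; = 27; G_6 = 27−1 = 26
step 6: 26 = 2·11 + 4; sub 12 for 11: 2·12 + 4; = 28; G_7 = 28−1 = 27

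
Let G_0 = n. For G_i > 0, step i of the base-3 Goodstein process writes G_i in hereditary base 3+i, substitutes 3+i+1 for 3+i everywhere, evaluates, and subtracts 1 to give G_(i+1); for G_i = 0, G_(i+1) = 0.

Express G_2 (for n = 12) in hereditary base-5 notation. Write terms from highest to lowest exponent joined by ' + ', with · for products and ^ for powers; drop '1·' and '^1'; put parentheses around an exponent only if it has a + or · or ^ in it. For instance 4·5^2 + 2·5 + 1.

G_0 = 12. HB_3(12) = 3^2 + 3. Bump = 20. G_1 = 19.
G_1 = 19. HB_4(19) = 4^2 + 3. Bump = 28. G_2 = 27.
G_2 = 27. HB_5(27) = 5^2 + 2. Bump = 38. G_3 = 37.

5^2 + 2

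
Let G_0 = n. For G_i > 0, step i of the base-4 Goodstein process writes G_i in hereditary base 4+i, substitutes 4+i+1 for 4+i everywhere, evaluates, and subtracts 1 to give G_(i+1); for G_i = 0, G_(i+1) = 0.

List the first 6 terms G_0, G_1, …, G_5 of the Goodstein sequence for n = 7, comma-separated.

(0) 7|_4 = 4 + 3 ↦ 5 + 3|_5 = 8 ⇒ 7
(1) 7|_5 = 5 + 2 ↦ 6 + 2|_6 = 8 ⇒ 7
(2) 7|_6 = 6 + 1 ↦ 7 + 1|_7 = 8 ⇒ 7
(3) 7|_7 = 7 ↦ 8|_8 = 8 ⇒ 7
(4) 7|_8 = 7 ↦ 7|_9 = 7 ⇒ 6

7, 7, 7, 7, 7, 6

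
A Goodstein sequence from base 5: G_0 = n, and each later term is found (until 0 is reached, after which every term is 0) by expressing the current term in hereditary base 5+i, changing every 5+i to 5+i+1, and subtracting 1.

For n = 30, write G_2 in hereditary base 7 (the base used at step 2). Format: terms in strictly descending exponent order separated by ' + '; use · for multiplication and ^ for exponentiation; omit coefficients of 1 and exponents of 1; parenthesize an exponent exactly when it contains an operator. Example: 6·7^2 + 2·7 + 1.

7^2 + 4

G_0=30  [base 5] 5^2 + 5  →[5↦6]→  6^2 + 6 = 42  −1 ⇒ G_1=41
G_1=41  [base 6] 6^2 + 5  →[6↦7]→  7^2 + 5 = 54  −1 ⇒ G_2=53
G_2=53  [base 7] 7^2 + 4  →[7↦8]→  8^2 + 4 = 68  −1 ⇒ G_3=67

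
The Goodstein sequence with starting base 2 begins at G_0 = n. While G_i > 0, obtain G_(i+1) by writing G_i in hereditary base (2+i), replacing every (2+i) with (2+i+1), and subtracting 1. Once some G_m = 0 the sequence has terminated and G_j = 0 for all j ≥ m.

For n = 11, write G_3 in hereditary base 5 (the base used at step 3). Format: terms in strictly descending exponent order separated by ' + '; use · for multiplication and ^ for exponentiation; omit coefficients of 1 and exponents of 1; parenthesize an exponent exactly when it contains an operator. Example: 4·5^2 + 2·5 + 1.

G_0=11  [base 2] 2^(2 + 1) + 2 + 1  →[2↦3]→  3^(3 + 1) + 3 + 1 = 85  −1 ⇒ G_1=84
G_1=84  [base 3] 3^(3 + 1) + 3  →[3↦4]→  4^(4 + 1) + 4 = 1028  −1 ⇒ G_2=1027
G_2=1027  [base 4] 4^(4 + 1) + 3  →[4↦5]→  5^(5 + 1) + 3 = 15628  −1 ⇒ G_3=15627

5^(5 + 1) + 2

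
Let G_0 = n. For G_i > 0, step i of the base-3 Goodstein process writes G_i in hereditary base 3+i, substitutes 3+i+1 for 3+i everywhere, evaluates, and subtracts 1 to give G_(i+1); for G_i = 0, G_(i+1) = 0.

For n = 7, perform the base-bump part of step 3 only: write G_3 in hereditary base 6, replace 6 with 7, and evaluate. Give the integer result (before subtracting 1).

G_0 = 7. HB_3(7) = 2·3 + 1. Bump = 9. G_1 = 8.
G_1 = 8. HB_4(8) = 2·4. Bump = 10. G_2 = 9.
G_2 = 9. HB_5(9) = 5 + 4. Bump = 10. G_3 = 9.
G_3 = 9. HB_6(9) = 6 + 3. Bump = 10. G_4 = 9.

10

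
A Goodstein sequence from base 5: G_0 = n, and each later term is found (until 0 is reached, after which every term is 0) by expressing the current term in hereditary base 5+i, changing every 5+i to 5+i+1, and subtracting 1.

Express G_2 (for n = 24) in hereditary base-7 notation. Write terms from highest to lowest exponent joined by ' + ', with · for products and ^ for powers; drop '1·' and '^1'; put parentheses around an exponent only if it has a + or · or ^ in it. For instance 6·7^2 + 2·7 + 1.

4·7 + 2

[0] 24 ≡ 4·5 + 4 (base 5). Lift 6: 28. −1: 27.
[1] 27 ≡ 4·6 + 3 (base 6). Lift 7: 31. −1: 30.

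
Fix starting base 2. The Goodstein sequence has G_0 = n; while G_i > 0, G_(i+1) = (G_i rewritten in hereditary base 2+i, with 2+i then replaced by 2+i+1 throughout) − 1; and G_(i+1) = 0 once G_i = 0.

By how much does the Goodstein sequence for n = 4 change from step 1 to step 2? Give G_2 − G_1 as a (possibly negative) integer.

i=0: 4 = 2^2 (b=2); 2→3: 3^3 = 27; 27−1 = 26
i=1: 26 = 2·3^2 + 2·3 + 2 (b=3); 3→4: 2·4^2 + 2·4 + 2 = 42; 42−1 = 41

15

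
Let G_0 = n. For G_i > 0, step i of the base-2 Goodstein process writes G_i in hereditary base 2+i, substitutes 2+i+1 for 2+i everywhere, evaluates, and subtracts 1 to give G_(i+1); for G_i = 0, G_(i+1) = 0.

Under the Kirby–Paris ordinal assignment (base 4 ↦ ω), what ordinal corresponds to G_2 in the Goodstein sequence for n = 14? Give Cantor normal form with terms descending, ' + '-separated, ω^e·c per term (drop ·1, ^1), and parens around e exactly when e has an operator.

ω^(ω + 1) + ω^ω + 1

base 2: 14 = 2^(2 + 1) + 2^2 + 2; at 3: 3^(3 + 1) + 3^3 + 3 = 111; next = 110
base 3: 110 = 3^(3 + 1) + 3^3 + 2; at 4: 4^(4 + 1) + 4^4 + 2 = 1282; next = 1281
base 4: 1281 = 4^(4 + 1) + 4^4 + 1; at 5: 5^(5 + 1) + 5^5 + 1 = 18751; next = 18750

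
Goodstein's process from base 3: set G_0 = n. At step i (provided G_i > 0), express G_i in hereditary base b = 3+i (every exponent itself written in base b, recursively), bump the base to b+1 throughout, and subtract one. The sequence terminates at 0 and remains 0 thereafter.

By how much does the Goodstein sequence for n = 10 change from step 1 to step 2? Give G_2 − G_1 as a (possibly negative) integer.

8

step 0: 10 = 3^2 + 1; sub 4 for 3: 4^2 + 1; = 17; G_1 = 17−1 = 16
step 1: 16 = 4^2; sub 5 for 4: 5^2; = 25; G_2 = 25−1 = 24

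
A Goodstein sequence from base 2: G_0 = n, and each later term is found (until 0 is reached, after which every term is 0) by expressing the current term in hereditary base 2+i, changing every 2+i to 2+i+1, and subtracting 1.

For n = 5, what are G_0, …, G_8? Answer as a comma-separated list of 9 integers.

5, 27, 255, 467, 775, 1197, 1751, 2454, 3325

base 2: 5 = 2^2 + 1; at 3: 3^3 + 1 = 28; next = 27
base 3: 27 = 3^3; at 4: 4^4 = 256; next = 255
base 4: 255 = 3·4^3 + 3·4^2 + 3·4 + 3; at 5: 3·5^3 + 3·5^2 + 3·5 + 3 = 468; next = 467
base 5: 467 = 3·5^3 + 3·5^2 + 3·5 + 2; at 6: 3·6^3 + 3·6^2 + 3·6 + 2 = 776; next = 775
base 6: 775 = 3·6^3 + 3·6^2 + 3·6 + 1; at 7: 3·7^3 + 3·7^2 + 3·7 + 1 = 1198; next = 1197
base 7: 1197 = 3·7^3 + 3·7^2 + 3·7; at 8: 3·8^3 + 3·8^2 + 3·8 = 1752; next = 1751
base 8: 1751 = 3·8^3 + 3·8^2 + 2·8 + 7; at 9: 3·9^3 + 3·9^2 + 2·9 + 7 = 2455; next = 2454
base 9: 2454 = 3·9^3 + 3·9^2 + 2·9 + 6; at 10: 3·10^3 + 3·10^2 + 2·10 + 6 = 3326; next = 3325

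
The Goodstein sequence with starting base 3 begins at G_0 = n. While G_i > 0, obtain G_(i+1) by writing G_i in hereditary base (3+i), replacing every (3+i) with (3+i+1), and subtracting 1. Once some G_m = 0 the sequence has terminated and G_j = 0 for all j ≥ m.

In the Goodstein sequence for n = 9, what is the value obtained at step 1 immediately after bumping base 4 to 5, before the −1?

18

9 —HB3→ 3^2 —bump→ 4^2 = 16 —(−1)→ 15
15 —HB4→ 3·4 + 3 —bump→ 3·5 + 3 = 18 —(−1)→ 17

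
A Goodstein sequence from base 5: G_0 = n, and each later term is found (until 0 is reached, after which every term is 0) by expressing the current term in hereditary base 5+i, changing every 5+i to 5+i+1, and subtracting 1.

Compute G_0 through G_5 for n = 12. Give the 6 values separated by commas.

12, 13, 14, 15, 15, 15

[0] 12 ≡ 2·5 + 2 (base 5). Lift 6: 14. −1: 13.
[1] 13 ≡ 2·6 + 1 (base 6). Lift 7: 15. −1: 14.
[2] 14 ≡ 2·7 (base 7). Lift 8: 16. −1: 15.
[3] 15 ≡ 8 + 7 (base 8). Lift 9: 16. −1: 15.
[4] 15 ≡ 9 + 6 (base 9). Lift 10: 16. −1: 15.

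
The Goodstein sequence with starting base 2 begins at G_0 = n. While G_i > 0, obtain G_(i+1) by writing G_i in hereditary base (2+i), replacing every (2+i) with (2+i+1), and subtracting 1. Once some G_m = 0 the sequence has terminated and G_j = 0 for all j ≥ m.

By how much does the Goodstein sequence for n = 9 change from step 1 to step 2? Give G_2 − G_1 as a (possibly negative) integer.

942

base 2: 9 = 2^(2 + 1) + 1; at 3: 3^(3 + 1) + 1 = 82; next = 81
base 3: 81 = 3^(3 + 1); at 4: 4^(4 + 1) = 1024; next = 1023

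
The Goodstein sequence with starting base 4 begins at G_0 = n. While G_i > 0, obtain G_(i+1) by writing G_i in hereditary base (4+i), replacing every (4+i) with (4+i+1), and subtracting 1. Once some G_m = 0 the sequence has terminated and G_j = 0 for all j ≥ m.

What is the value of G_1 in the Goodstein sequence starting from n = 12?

14

G_0=12  [base 4] 3·4  →[4↦5]→  3·5 = 15  −1 ⇒ G_1=14
G_1=14  [base 5] 2·5 + 4  →[5↦6]→  2·6 + 4 = 16  −1 ⇒ G_2=15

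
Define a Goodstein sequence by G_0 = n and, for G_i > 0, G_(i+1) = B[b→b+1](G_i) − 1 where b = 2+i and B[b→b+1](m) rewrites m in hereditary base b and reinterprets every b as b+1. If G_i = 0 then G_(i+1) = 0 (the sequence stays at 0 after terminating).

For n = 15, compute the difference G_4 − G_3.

307841

base 2: 15 = 2^(2 + 1) + 2^2 + 2 + 1; at 3: 3^(3 + 1) + 3^3 + 3 + 1 = 112; next = 111
base 3: 111 = 3^(3 + 1) + 3^3 + 3; at 4: 4^(4 + 1) + 4^4 + 4 = 1284; next = 1283
base 4: 1283 = 4^(4 + 1) + 4^4 + 3; at 5: 5^(5 + 1) + 5^5 + 3 = 18753; next = 18752
base 5: 18752 = 5^(5 + 1) + 5^5 + 2; at 6: 6^(6 + 1) + 6^6 + 2 = 326594; next = 326593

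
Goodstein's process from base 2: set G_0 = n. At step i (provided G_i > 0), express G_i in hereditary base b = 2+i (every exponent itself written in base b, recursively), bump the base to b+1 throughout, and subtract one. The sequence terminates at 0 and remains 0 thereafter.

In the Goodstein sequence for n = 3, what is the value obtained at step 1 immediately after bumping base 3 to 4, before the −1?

4

G_0=3  [base 2] 2 + 1  →[2↦3]→  3 + 1 = 4  −1 ⇒ G_1=3
G_1=3  [base 3] 3  →[3↦4]→  4 = 4  −1 ⇒ G_2=3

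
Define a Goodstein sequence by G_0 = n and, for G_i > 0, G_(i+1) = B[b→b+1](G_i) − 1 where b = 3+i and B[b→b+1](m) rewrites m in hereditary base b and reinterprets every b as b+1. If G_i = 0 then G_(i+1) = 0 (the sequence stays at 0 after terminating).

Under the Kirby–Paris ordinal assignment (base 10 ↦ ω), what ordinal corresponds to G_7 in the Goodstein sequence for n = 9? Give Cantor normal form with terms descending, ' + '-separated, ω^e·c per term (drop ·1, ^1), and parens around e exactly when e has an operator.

ω·2 + 5

base 3: 9 = 3^2; at 4: 4^2 = 16; next = 15
base 4: 15 = 3·4 + 3; at 5: 3·5 + 3 = 18; next = 17
base 5: 17 = 3·5 + 2; at 6: 3·6 + 2 = 20; next = 19
base 6: 19 = 3·6 + 1; at 7: 3·7 + 1 = 22; next = 21
base 7: 21 = 3·7; at 8: 3·8 = 24; next = 23
base 8: 23 = 2·8 + 7; at 9: 2·9 + 7 = 25; next = 24
base 9: 24 = 2·9 + 6; at 10: 2·10 + 6 = 26; next = 25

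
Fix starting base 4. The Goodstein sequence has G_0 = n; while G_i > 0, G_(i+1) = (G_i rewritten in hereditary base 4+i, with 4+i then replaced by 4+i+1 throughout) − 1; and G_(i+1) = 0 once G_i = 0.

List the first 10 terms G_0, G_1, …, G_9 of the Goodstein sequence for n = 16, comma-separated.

16, 24, 27, 30, 33, 36, 39, 41, 43, 45

G_0 = 16. HB_4(16) = 4^2. Bump = 25. G_1 = 24.
G_1 = 24. HB_5(24) = 4·5 + 4. Bump = 28. G_2 = 27.
G_2 = 27. HB_6(27) = 4·6 + 3. Bump = 31. G_3 = 30.
G_3 = 30. HB_7(30) = 4·7 + 2. Bump = 34. G_4 = 33.
G_4 = 33. HB_8(33) = 4·8 + 1. Bump = 37. G_5 = 36.
G_5 = 36. HB_9(36) = 4·9. Bump = 40. G_6 = 39.
G_6 = 39. HB_10(39) = 3·10 + 9. Bump = 42. G_7 = 41.
G_7 = 41. HB_11(41) = 3·11 + 8. Bump = 44. G_8 = 43.
G_8 = 43. HB_12(43) = 3·12 + 7. Bump = 46. G_9 = 45.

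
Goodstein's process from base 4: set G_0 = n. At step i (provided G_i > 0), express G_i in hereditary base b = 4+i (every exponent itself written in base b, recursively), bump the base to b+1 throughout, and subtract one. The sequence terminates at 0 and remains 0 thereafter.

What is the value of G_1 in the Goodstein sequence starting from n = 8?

9

step 0: 8 = 2·4; sub 5 for 4: 2·5; = 10; G_1 = 10−1 = 9
step 1: 9 = 5 + 4; sub 6 for 5: 6 + 4; = 10; G_2 = 10−1 = 9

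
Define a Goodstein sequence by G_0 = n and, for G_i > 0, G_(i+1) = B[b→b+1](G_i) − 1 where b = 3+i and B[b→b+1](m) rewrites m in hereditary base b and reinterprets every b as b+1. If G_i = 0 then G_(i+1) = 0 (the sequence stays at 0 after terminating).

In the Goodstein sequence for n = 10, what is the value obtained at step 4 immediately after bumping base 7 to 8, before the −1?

34

i=0: 10 = 3^2 + 1 (b=3); 3→4: 4^2 + 1 = 17; 17−1 = 16
i=1: 16 = 4^2 (b=4); 4→5: 5^2 = 25; 25−1 = 24
i=2: 24 = 4·5 + 4 (b=5); 5→6: 4·6 + 4 = 28; 28−1 = 27
i=3: 27 = 4·6 + 3 (b=6); 6→7: 4·7 + 3 = 31; 31−1 = 30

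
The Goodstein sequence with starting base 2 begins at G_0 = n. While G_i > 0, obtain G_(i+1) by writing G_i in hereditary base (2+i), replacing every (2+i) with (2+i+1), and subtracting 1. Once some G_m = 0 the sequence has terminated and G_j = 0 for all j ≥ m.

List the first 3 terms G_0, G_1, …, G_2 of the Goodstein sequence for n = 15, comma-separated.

i=0: 15 = 2^(2 + 1) + 2^2 + 2 + 1 (b=2); 2→3: 3^(3 + 1) + 3^3 + 3 + 1 = 112; 112−1 = 111
i=1: 111 = 3^(3 + 1) + 3^3 + 3 (b=3); 3→4: 4^(4 + 1) + 4^4 + 4 = 1284; 1284−1 = 1283

15, 111, 1283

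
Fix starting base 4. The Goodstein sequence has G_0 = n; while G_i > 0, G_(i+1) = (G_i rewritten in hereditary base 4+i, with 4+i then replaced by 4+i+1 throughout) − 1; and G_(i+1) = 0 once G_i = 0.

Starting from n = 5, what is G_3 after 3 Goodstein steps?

4

5 —HB4→ 4 + 1 —bump→ 5 + 1 = 6 —(−1)→ 5
5 —HB5→ 5 —bump→ 6 = 6 —(−1)→ 5
5 —HB6→ 5 —bump→ 5 = 5 —(−1)→ 4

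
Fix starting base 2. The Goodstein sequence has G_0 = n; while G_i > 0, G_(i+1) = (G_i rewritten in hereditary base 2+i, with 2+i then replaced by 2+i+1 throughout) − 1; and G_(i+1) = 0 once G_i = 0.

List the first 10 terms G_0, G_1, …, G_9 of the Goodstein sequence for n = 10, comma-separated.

G_0 = 10. HB_2(10) = 2^(2 + 1) + 2. Bump = 84. G_1 = 83.
G_1 = 83. HB_3(83) = 3^(3 + 1) + 2. Bump = 1026. G_2 = 1025.
G_2 = 1025. HB_4(1025) = 4^(4 + 1) + 1. Bump = 15626. G_3 = 15625.
G_3 = 15625. HB_5(15625) = 5^(5 + 1). Bump = 279936. G_4 = 279935.
G_4 = 279935. HB_6(279935) = 5·6^6 + 5·6^5 + 5·6^4 + 5·6^3 + 5·6^2 + 5·6 + 5. Bump = 4215755. G_5 = 4215754.
G_5 = 4215754. HB_7(4215754) = 5·7^7 + 5·7^5 + 5·7^4 + 5·7^3 + 5·7^2 + 5·7 + 4. Bump = 84073324. G_6 = 84073323.
G_6 = 84073323. HB_8(84073323) = 5·8^8 + 5·8^5 + 5·8^4 + 5·8^3 + 5·8^2 + 5·8 + 3. Bump = 1937434593. G_7 = 1937434592.
G_7 = 1937434592. HB_9(1937434592) = 5·9^9 + 5·9^5 + 5·9^4 + 5·9^3 + 5·9^2 + 5·9 + 2. Bump = 50000555552. G_8 = 50000555551.
G_8 = 50000555551. HB_10(50000555551) = 5·10^10 + 5·10^5 + 5·10^4 + 5·10^3 + 5·10^2 + 5·10 + 1. Bump = 1426559238831. G_9 = 1426559238830.

10, 83, 1025, 15625, 279935, 4215754, 84073323, 1937434592, 50000555551, 1426559238830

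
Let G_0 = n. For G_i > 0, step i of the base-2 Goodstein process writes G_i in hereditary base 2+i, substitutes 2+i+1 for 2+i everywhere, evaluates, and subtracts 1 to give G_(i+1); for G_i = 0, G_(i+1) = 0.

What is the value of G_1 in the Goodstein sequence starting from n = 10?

(0) 10|_2 = 2^(2 + 1) + 2 ↦ 3^(3 + 1) + 3|_3 = 84 ⇒ 83
(1) 83|_3 = 3^(3 + 1) + 2 ↦ 4^(4 + 1) + 2|_4 = 1026 ⇒ 1025

83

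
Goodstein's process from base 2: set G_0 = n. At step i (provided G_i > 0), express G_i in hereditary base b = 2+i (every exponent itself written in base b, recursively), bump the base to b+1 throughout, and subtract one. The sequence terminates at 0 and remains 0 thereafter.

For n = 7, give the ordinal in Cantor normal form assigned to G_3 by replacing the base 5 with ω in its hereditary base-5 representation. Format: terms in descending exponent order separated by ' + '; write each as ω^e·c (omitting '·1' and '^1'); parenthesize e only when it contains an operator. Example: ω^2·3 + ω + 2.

base 2: 7 = 2^2 + 2 + 1; at 3: 3^3 + 3 + 1 = 31; next = 30
base 3: 30 = 3^3 + 3; at 4: 4^4 + 4 = 260; next = 259
base 4: 259 = 4^4 + 3; at 5: 5^5 + 3 = 3128; next = 3127
base 5: 3127 = 5^5 + 2; at 6: 6^6 + 2 = 46658; next = 46657

ω^ω + 2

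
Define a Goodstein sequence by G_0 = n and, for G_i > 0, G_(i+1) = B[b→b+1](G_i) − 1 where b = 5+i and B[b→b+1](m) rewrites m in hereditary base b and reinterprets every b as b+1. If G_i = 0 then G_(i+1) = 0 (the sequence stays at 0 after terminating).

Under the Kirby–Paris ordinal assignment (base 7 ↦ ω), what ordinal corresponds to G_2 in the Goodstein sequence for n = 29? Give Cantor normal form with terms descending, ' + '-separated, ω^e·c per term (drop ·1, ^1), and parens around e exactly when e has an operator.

i=0: 29 = 5^2 + 4 (b=5); 5→6: 6^2 + 4 = 40; 40−1 = 39
i=1: 39 = 6^2 + 3 (b=6); 6→7: 7^2 + 3 = 52; 52−1 = 51
i=2: 51 = 7^2 + 2 (b=7); 7→8: 8^2 + 2 = 66; 66−1 = 65

ω^2 + 2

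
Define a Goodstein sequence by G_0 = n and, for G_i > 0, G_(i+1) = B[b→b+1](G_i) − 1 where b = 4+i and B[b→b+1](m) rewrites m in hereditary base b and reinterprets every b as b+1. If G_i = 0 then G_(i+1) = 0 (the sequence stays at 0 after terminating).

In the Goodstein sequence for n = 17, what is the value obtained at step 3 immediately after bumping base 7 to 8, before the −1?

(0) 17|_4 = 4^2 + 1 ↦ 5^2 + 1|_5 = 26 ⇒ 25
(1) 25|_5 = 5^2 ↦ 6^2|_6 = 36 ⇒ 35
(2) 35|_6 = 5·6 + 5 ↦ 5·7 + 5|_7 = 40 ⇒ 39
(3) 39|_7 = 5·7 + 4 ↦ 5·8 + 4|_8 = 44 ⇒ 43

44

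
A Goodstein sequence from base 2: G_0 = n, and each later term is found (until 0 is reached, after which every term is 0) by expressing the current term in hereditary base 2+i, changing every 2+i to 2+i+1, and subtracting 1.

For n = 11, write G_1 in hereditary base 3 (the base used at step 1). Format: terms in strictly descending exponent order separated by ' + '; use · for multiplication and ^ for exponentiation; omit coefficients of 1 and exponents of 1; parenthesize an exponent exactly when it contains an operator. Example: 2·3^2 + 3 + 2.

11 —HB2→ 2^(2 + 1) + 2 + 1 —bump→ 3^(3 + 1) + 3 + 1 = 85 —(−1)→ 84
84 —HB3→ 3^(3 + 1) + 3 —bump→ 4^(4 + 1) + 4 = 1028 —(−1)→ 1027

3^(3 + 1) + 3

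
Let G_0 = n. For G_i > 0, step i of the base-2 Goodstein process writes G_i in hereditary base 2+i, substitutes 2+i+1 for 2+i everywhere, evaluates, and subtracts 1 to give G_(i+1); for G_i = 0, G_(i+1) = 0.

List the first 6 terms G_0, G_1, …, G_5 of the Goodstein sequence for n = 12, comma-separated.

12, 107, 1065, 15685, 280019, 5764910

i=0: 12 = 2^(2 + 1) + 2^2 (b=2); 2→3: 3^(3 + 1) + 3^3 = 108; 108−1 = 107
i=1: 107 = 3^(3 + 1) + 2·3^2 + 2·3 + 2 (b=3); 3→4: 4^(4 + 1) + 2·4^2 + 2·4 + 2 = 1066; 1066−1 = 1065
i=2: 1065 = 4^(4 + 1) + 2·4^2 + 2·4 + 1 (b=4); 4→5: 5^(5 + 1) + 2·5^2 + 2·5 + 1 = 15686; 15686−1 = 15685
i=3: 15685 = 5^(5 + 1) + 2·5^2 + 2·5 (b=5); 5→6: 6^(6 + 1) + 2·6^2 + 2·6 = 280020; 280020−1 = 280019
i=4: 280019 = 6^(6 + 1) + 2·6^2 + 6 + 5 (b=6); 6→7: 7^(7 + 1) + 2·7^2 + 7 + 5 = 5764911; 5764911−1 = 5764910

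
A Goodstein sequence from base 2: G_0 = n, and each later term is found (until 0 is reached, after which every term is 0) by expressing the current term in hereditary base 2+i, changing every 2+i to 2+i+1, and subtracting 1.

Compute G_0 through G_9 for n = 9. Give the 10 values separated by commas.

9, 81, 1023, 9842, 140743, 2471826, 50333399, 1162263921, 30000003325, 855935016215

(0) 9|_2 = 2^(2 + 1) + 1 ↦ 3^(3 + 1) + 1|_3 = 82 ⇒ 81
(1) 81|_3 = 3^(3 + 1) ↦ 4^(4 + 1)|_4 = 1024 ⇒ 1023
(2) 1023|_4 = 3·4^4 + 3·4^3 + 3·4^2 + 3·4 + 3 ↦ 3·5^5 + 3·5^3 + 3·5^2 + 3·5 + 3|_5 = 9843 ⇒ 9842
(3) 9842|_5 = 3·5^5 + 3·5^3 + 3·5^2 + 3·5 + 2 ↦ 3·6^6 + 3·6^3 + 3·6^2 + 3·6 + 2|_6 = 140744 ⇒ 140743
(4) 140743|_6 = 3·6^6 + 3·6^3 + 3·6^2 + 3·6 + 1 ↦ 3·7^7 + 3·7^3 + 3·7^2 + 3·7 + 1|_7 = 2471827 ⇒ 2471826
(5) 2471826|_7 = 3·7^7 + 3·7^3 + 3·7^2 + 3·7 ↦ 3·8^8 + 3·8^3 + 3·8^2 + 3·8|_8 = 50333400 ⇒ 50333399
(6) 50333399|_8 = 3·8^8 + 3·8^3 + 3·8^2 + 2·8 + 7 ↦ 3·9^9 + 3·9^3 + 3·9^2 + 2·9 + 7|_9 = 1162263922 ⇒ 1162263921
(7) 1162263921|_9 = 3·9^9 + 3·9^3 + 3·9^2 + 2·9 + 6 ↦ 3·10^10 + 3·10^3 + 3·10^2 + 2·10 + 6|_10 = 30000003326 ⇒ 30000003325
(8) 30000003325|_10 = 3·10^10 + 3·10^3 + 3·10^2 + 2·10 + 5 ↦ 3·11^11 + 3·11^3 + 3·11^2 + 2·11 + 5|_11 = 855935016216 ⇒ 855935016215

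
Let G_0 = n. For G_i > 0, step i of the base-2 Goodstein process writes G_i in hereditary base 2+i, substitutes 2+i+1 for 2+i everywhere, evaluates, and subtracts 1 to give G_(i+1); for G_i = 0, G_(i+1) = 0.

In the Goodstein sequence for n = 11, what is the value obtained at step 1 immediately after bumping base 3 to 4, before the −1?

11 —HB2→ 2^(2 + 1) + 2 + 1 —bump→ 3^(3 + 1) + 3 + 1 = 85 —(−1)→ 84
84 —HB3→ 3^(3 + 1) + 3 —bump→ 4^(4 + 1) + 4 = 1028 —(−1)→ 1027

1028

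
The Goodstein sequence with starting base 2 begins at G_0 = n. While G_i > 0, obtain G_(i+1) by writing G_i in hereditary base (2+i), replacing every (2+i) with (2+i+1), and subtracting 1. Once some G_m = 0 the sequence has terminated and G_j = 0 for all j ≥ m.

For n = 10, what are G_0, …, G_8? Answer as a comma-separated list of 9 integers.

G_0 = 10. HB_2(10) = 2^(2 + 1) + 2. Bump = 84. G_1 = 83.
G_1 = 83. HB_3(83) = 3^(3 + 1) + 2. Bump = 1026. G_2 = 1025.
G_2 = 1025. HB_4(1025) = 4^(4 + 1) + 1. Bump = 15626. G_3 = 15625.
G_3 = 15625. HB_5(15625) = 5^(5 + 1). Bump = 279936. G_4 = 279935.
G_4 = 279935. HB_6(279935) = 5·6^6 + 5·6^5 + 5·6^4 + 5·6^3 + 5·6^2 + 5·6 + 5. Bump = 4215755. G_5 = 4215754.
G_5 = 4215754. HB_7(4215754) = 5·7^7 + 5·7^5 + 5·7^4 + 5·7^3 + 5·7^2 + 5·7 + 4. Bump = 84073324. G_6 = 84073323.
G_6 = 84073323. HB_8(84073323) = 5·8^8 + 5·8^5 + 5·8^4 + 5·8^3 + 5·8^2 + 5·8 + 3. Bump = 1937434593. G_7 = 1937434592.
G_7 = 1937434592. HB_9(1937434592) = 5·9^9 + 5·9^5 + 5·9^4 + 5·9^3 + 5·9^2 + 5·9 + 2. Bump = 50000555552. G_8 = 50000555551.

10, 83, 1025, 15625, 279935, 4215754, 84073323, 1937434592, 50000555551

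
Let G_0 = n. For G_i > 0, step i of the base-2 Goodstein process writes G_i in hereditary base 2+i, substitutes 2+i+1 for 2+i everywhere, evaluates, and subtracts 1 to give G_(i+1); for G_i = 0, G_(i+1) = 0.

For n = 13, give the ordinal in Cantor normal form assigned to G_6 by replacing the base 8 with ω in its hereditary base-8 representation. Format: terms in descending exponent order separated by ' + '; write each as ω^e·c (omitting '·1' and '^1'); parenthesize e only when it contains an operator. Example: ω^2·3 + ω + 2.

G_0=13  [base 2] 2^(2 + 1) + 2^2 + 1  →[2↦3]→  3^(3 + 1) + 3^3 + 1 = 109  −1 ⇒ G_1=108
G_1=108  [base 3] 3^(3 + 1) + 3^3  →[3↦4]→  4^(4 + 1) + 4^4 = 1280  −1 ⇒ G_2=1279
G_2=1279  [base 4] 4^(4 + 1) + 3·4^3 + 3·4^2 + 3·4 + 3  →[4↦5]→  5^(5 + 1) + 3·5^3 + 3·5^2 + 3·5 + 3 = 16093  −1 ⇒ G_3=16092
G_3=16092  [base 5] 5^(5 + 1) + 3·5^3 + 3·5^2 + 3·5 + 2  →[5↦6]→  6^(6 + 1) + 3·6^3 + 3·6^2 + 3·6 + 2 = 280712  −1 ⇒ G_4=280711
G_4=280711  [base 6] 6^(6 + 1) + 3·6^3 + 3·6^2 + 3·6 + 1  →[6↦7]→  7^(7 + 1) + 3·7^3 + 3·7^2 + 3·7 + 1 = 5765999  −1 ⇒ G_5=5765998
G_5=5765998  [base 7] 7^(7 + 1) + 3·7^3 + 3·7^2 + 3·7  →[7↦8]→  8^(8 + 1) + 3·8^3 + 3·8^2 + 3·8 = 134219480  −1 ⇒ G_6=134219479
G_6=134219479  [base 8] 8^(8 + 1) + 3·8^3 + 3·8^2 + 2·8 + 7  →[8↦9]→  9^(9 + 1) + 3·9^3 + 3·9^2 + 2·9 + 7 = 3486786856  −1 ⇒ G_7=3486786855

ω^(ω + 1) + ω^3·3 + ω^2·3 + ω·2 + 7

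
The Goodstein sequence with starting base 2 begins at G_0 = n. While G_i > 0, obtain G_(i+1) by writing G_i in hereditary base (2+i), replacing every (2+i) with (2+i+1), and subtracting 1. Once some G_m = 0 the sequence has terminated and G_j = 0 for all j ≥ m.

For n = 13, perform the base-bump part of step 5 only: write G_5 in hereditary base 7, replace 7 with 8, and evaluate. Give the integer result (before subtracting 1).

13 —HB2→ 2^(2 + 1) + 2^2 + 1 —bump→ 3^(3 + 1) + 3^3 + 1 = 109 —(−1)→ 108
108 —HB3→ 3^(3 + 1) + 3^3 —bump→ 4^(4 + 1) + 4^4 = 1280 —(−1)→ 1279
1279 —HB4→ 4^(4 + 1) + 3·4^3 + 3·4^2 + 3·4 + 3 —bump→ 5^(5 + 1) + 3·5^3 + 3·5^2 + 3·5 + 3 = 16093 —(−1)→ 16092
16092 —HB5→ 5^(5 + 1) + 3·5^3 + 3·5^2 + 3·5 + 2 —bump→ 6^(6 + 1) + 3·6^3 + 3·6^2 + 3·6 + 2 = 280712 —(−1)→ 280711
280711 —HB6→ 6^(6 + 1) + 3·6^3 + 3·6^2 + 3·6 + 1 —bump→ 7^(7 + 1) + 3·7^3 + 3·7^2 + 3·7 + 1 = 5765999 —(−1)→ 5765998

134219480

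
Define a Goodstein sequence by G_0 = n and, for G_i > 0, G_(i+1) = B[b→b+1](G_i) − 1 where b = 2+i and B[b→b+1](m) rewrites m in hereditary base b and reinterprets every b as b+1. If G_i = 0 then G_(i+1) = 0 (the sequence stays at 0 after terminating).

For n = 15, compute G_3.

18752

[0] 15 ≡ 2^(2 + 1) + 2^2 + 2 + 1 (base 2). Lift 3: 112. −1: 111.
[1] 111 ≡ 3^(3 + 1) + 3^3 + 3 (base 3). Lift 4: 1284. −1: 1283.
[2] 1283 ≡ 4^(4 + 1) + 4^4 + 3 (base 4). Lift 5: 18753. −1: 18752.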